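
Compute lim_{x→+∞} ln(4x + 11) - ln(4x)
This is an ∞ − ∞ indeterminate form.
Combine the logarithms: ln(4x+11) − ln(4x) = ln((4x+11)/(4x)) = ln(1 + 11/(4x)) → ln(1) = 0.
Limit = 0.

Final answer: 0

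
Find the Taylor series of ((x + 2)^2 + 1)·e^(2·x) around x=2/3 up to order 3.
73·e^(4/3)/9 + 194·e^(4/3)·(x - 2/3)/9 + 251·e^(4/3)·(x - 2/3)^2/9 + 634·e^(4/3)·(x - 2/3)^3/27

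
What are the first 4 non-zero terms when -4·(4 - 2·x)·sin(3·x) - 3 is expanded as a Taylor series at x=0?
72·x^3 + 24·x^2 - 48·x - 3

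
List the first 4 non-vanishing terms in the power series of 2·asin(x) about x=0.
5·x^7/56 + 3·x^5/20 + x^3/3 + 2·x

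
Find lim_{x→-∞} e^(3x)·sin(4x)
Evaluate the dominant behaviour as x → -∞; each term tends to a finite value or vanishes.
Limit = 0.

Final answer: 0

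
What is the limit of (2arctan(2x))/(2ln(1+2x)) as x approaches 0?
Both numerator and denominator → 0 as x → 0; this is a 0/0 indeterminate form.
Expand each to leading order near x = 0: numerator ~ 4·x, denominator ~ 4·x.
The limit of the ratio is 1.

Final answer: 1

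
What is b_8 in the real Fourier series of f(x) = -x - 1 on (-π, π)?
b_8 = (1/π) ∫_{-π}^{π} f(x)·sin(8x) dx.
Evaluate the integral (use parity and integration by parts as needed): b_8 = 1/4.

Final answer: 1/4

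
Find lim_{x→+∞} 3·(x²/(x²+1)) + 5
Evaluate the dominant behaviour as x → +∞; each term tends to a finite value or vanishes.
Limit = 8.

Final answer: 8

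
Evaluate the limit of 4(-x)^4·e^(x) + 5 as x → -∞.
The product is a 0·∞ indeterminate form at x → -∞.
Rewrite the product as 4(-x)^4 / e^(-x) (an ∞/∞ form) and apply L'Hôpital, or use the standard hierarchy e^(|x|) ≫ |(-x)^4| as x → -∞.
The indeterminate product → 0, so the limit = 5.

Final answer: 5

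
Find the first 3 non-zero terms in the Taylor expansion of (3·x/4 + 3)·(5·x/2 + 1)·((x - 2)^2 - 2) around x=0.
-105·x^2/4 + 9·x/2 + 6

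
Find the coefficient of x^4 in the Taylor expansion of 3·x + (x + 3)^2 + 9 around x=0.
Expand to order 4: 3·x + (x + 3)^2 + 9 = x^2 + 9·x + 18 + O(x^5).
The coefficient of x^4 is 0.

Final answer: 0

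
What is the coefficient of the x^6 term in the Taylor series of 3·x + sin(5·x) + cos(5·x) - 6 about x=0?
Expand to order 6: 3·x + sin(5·x) + cos(5·x) - 6 = -3125·x^6/144 + 625·x^5/24 + 625·x^4/24 - 125·x^3/6 - 25·x^2/2 + 8·x - 5 + O(x^7).
The coefficient of x^6 is -3125/144.

Final answer: -3125/144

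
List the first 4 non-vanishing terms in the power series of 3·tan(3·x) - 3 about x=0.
486·x^5/5 + 27·x^3 + 9·x - 3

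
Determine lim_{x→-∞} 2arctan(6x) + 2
Evaluate the dominant behaviour as x → -∞; each term tends to a finite value or vanishes.
Limit = 2 - π.

Final answer: 2 - π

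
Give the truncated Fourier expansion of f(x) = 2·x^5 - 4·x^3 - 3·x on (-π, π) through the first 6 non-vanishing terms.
(-88·π^2 + 4·π^4 + 522)·sin(x) + (-2·π^4 - 18 + 14·π^2)·sin(2·x) + (-152·π^2/27 + 142/81 + 4·π^4/3)·sin(3·x) + (-π^4 + 9/32 + 13·π^2/4)·sin(4·x) + (-56·π^2/25 - 414/625 + 4·π^4/5)·sin(5·x) + (-2·π^4/3 + 58/81 + 46·π^2/27)·sin(6·x)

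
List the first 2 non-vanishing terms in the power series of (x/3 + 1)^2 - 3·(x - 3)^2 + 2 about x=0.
56·x/3 - 24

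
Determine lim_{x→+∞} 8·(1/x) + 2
Evaluate the dominant behaviour as x → +∞; each term tends to a finite value or vanishes.
Limit = 2.

Final answer: 2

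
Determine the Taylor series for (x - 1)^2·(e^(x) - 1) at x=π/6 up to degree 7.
-π·e^(π/6)/3 - 1 - π^2/36 + π^2·e^(π/6)/36 + π/3 + e^(π/6) + (-e^(π/6) - π/3 + π^2·e^(π/6)/36 + 2)·(x - π/6) + (-1 - e^(π/6)/2 + π^2·e^(π/6)/72 + π·e^(π/6)/6)·(x - π/6)^2 + (π^2·e^(π/6)/216 + e^(π/6)/6 + π·e^(π/6)/9)·(x - π/6)^3 + (π^2·e^(π/6)/864 + π·e^(π/6)/24 + 5·e^(π/6)/24)·(x - π/6)^4 + (π^2·e^(π/6)/4320 + π·e^(π/6)/90 + 11·e^(π/6)/120)·(x - π/6)^5 + (π^2·e^(π/6)/25920 + π·e^(π/6)/432 + 19·e^(π/6)/720)·(x - π/6)^6 + (π^2·e^(π/6)/181440 + π·e^(π/6)/2520 + 29·e^(π/6)/5040)·(x - π/6)^7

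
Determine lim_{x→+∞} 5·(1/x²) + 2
Evaluate the dominant behaviour as x → +∞; each term tends to a finite value or vanishes.
Limit = 2.

Final answer: 2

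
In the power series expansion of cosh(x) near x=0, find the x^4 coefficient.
Expand to order 4: cosh(x) = x^4/24 + x^2/2 + 1 + O(x^5).
The coefficient of x^4 is 1/24.

Final answer: 1/24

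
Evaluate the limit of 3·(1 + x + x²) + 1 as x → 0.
Direct substitution at x = 0 gives 4.

Final answer: 4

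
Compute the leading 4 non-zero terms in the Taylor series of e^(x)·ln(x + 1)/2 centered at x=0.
3·x^5/80 + x^3/6 + x^2/4 + x/2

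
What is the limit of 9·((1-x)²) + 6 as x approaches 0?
Direct substitution at x = 0 gives 15.

Final answer: 15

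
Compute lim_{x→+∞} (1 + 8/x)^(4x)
As x → +∞: write (1 + 8/x)^(4x) = ((1 + 8/x)^x)^4 → (e^8)^4 = e^32.
Limit = e^(32).

Final answer: e^(32)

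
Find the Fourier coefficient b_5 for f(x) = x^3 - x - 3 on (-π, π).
b_5 = (1/π) ∫_{-π}^{π} f(x)·sin(5x) dx.
Evaluate the integral (use parity and integration by parts as needed): b_5 = -62/125 + 2·π^2/5.

Final answer: -62/125 + 2·π^2/5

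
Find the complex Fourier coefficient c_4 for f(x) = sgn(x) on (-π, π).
Compute the real Fourier coefficients first: a_4 = 0, b_4 = 0.
Then c_4 = (a_4 − i·b_4)/2 = 0.

Final answer: 0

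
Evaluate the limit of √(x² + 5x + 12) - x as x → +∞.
This is an ∞ − ∞ indeterminate form.
Multiply and divide by the conjugate √(x²+5x + 12) + x; the x² terms cancel, leaving (5x + 12)/(√(x²+5x + 12)+x) → 5/2.
Limit = 5/2.

Final answer: 5/2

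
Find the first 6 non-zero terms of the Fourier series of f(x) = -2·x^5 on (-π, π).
(-480 - 4·π^4 + 80·π^2)·sin(x) + (-10·π^2 + 15 + 2·π^4)·sin(2·x) + (-4·π^4/3 - 160/81 + 80·π^2/27)·sin(3·x) + (-5·π^2/4 + 15/32 + π^4)·sin(4·x) + (-4·π^4/5 - 96/625 + 16·π^2/25)·sin(5·x) + (-10·π^2/27 + 5/81 + 2·π^4/3)·sin(6·x)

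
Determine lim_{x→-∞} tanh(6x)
Evaluate the dominant behaviour as x → -∞; each term tends to a finite value or vanishes.
Limit = -1.

Final answer: -1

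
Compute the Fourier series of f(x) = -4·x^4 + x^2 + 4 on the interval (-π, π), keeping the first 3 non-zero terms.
(-196 + 32·π^2)·cos(x) + (13 - 8·π^2)·cos(2·x) - 4·π^4/5 + π^2/3 + 4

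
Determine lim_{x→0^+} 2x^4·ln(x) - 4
The product is a 0·∞ indeterminate form at x → 0⁺.
Rewrite the product as 2·ln(x) / x^(-4) and apply L'Hôpital, or use the standard hierarchy x^(-4) ≫ |ln x| as x → 0⁺.
The indeterminate product → 0, so the limit = -4.

Final answer: -4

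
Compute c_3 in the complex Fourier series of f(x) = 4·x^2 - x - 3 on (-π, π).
Compute the real Fourier coefficients first: a_3 = -16/9, b_3 = -2/3.
Then c_3 = (a_3 − i·b_3)/2 = -8/9 + i/3.

Final answer: -8/9 + i/3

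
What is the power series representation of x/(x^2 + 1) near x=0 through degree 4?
-x^3 + x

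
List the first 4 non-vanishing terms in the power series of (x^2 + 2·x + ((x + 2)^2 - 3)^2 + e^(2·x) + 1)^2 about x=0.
560·x^3 + 270·x^2 + 72·x + 9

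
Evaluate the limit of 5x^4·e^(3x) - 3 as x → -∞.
The product is a 0·∞ indeterminate form at x → -∞.
Rewrite the product as 5x^4 / e^(-3x) (an ∞/∞ form) and apply L'Hôpital, or use the standard hierarchy e^(3|x|) ≫ |x^4| as x → -∞.
The indeterminate product → 0, so the limit = -3.

Final answer: -3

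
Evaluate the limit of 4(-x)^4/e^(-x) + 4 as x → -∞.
The quotient is an ∞/∞ indeterminate form as x → -∞.
Compare growth rates of the dominant terms (exponentials ≫ polynomials ≫ logarithms), or apply L'Hôpital's rule; the quotient → 0.
Adding the constant: 0 + 4 = 4. Limit = 4.

Final answer: 4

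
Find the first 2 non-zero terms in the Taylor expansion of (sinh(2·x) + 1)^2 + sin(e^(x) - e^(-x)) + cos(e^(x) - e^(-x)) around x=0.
6·x + 2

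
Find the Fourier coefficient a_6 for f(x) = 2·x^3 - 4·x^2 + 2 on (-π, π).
a_6 = (1/π) ∫_{-π}^{π} f(x)·cos(6x) dx.
Evaluate the integral (use parity and integration by parts as needed): a_6 = -4/9.

Final answer: -4/9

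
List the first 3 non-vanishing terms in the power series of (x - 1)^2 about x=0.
x^2 - 2·x + 1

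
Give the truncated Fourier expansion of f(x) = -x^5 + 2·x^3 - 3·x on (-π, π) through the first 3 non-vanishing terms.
(-270 - 2·π^4 + 44·π^2)·sin(x) + (-7·π^2 + 27/2 + π^4)·sin(2·x) + (-2·π^4/3 - 314/81 + 76·π^2/27)·sin(3·x)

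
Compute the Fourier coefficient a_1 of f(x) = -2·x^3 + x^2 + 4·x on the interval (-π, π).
a_1 = (1/π) ∫_{-π}^{π} f(x)·cos(1x) dx.
Evaluate the integral (use parity and integration by parts as needed): a_1 = -4.

Final answer: -4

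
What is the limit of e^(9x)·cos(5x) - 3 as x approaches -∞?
Evaluate the dominant behaviour as x → -∞; each term tends to a finite value or vanishes.
Limit = -3.

Final answer: -3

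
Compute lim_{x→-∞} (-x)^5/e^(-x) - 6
The quotient is an ∞/∞ indeterminate form as x → -∞.
Compare growth rates of the dominant terms (exponentials ≫ polynomials ≫ logarithms), or apply L'Hôpital's rule; the quotient → 0.
Adding the constant: 0 - 6 = -6. Limit = -6.

Final answer: -6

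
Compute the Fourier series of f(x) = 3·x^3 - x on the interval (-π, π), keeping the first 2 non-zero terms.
(-38 + 6·π^2)·sin(x) + (11/2 - 3·π^2)·sin(2·x)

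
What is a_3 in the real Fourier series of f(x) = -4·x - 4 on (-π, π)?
a_3 = (1/π) ∫_{-π}^{π} f(x)·cos(3x) dx.
Evaluate the integral (use parity and integration by parts as needed): a_3 = 0.

Final answer: 0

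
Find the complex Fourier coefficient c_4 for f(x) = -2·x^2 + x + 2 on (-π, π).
Compute the real Fourier coefficients first: a_4 = -1/2, b_4 = -1/2.
Then c_4 = (a_4 − i·b_4)/2 = -1/4 + i/4.

Final answer: -1/4 + i/4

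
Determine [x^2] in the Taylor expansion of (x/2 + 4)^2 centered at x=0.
Expand to order 2: (x/2 + 4)^2 = x^2/4 + 4·x + 16 + O(x^3).
The coefficient of x^2 is 1/4.

Final answer: 1/4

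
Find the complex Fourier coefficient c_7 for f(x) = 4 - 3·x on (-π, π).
Compute the real Fourier coefficients first: a_7 = 0, b_7 = -6/7.
Then c_7 = (a_7 − i·b_7)/2 = 3·i/7.

Final answer: 3·i/7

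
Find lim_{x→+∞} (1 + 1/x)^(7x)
As x → +∞: write (1 + 1/x)^(7x) = ((1 + 1/x)^x)^7 → (e^1)^7 = e^7.
Limit = e^(7).

Final answer: e^(7)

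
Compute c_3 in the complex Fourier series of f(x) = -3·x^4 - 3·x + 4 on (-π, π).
Compute the real Fourier coefficients first: a_3 = -16/9 + 8·π^2/3, b_3 = -2.
Then c_3 = (a_3 − i·b_3)/2 = -8/9 + 4·π^2/3 + i.

Final answer: -8/9 + 4·π^2/3 + i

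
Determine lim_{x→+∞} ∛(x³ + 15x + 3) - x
This is an ∞ − ∞ indeterminate form.
Multiply by (A² + AB + B²)/(A² + AB + B²) where A = ∛(x³+15x + 3), B = x to use A³ − B³ = (A−B)(A²+AB+B²); the x³ terms cancel, leaving (15x + 3)/(A²+AB+B²) with denominator ~ 3x², so the limit is 0.
Limit = 0.

Final answer: 0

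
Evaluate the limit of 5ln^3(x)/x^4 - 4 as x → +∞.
The quotient is an ∞/∞ indeterminate form as x → +∞.
The polynomial denominator x^4 dominates the logarithmic numerator (any positive power of x ≫ ln^3(x) as x → ∞), so the quotient → 0.
Adding the constant: 0 - 4 = -4. Limit = -4.

Final answer: -4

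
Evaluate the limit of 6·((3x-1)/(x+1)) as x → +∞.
Evaluate the dominant behaviour as x → +∞; each term tends to a finite value or vanishes.
Limit = 18.

Final answer: 18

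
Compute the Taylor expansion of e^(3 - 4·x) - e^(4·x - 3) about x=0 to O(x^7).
x^6·(-256·e^(-3)/45 + 256·e^(3)/45) + x^5·(-128·e^(3)/15 - 128·e^(-3)/15) + x^4·(-32·e^(-3)/3 + 32·e^(3)/3) + x^3·(-32·e^(3)/3 - 32·e^(-3)/3) + x^2·(-8·e^(-3) + 8·e^(3)) + x·(-4·e^(3) - 4·e^(-3)) - e^(-3) + e^(3)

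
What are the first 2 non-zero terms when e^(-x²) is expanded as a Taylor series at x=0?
1 - x^2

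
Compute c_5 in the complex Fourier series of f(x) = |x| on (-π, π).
Compute the real Fourier coefficients first: a_5 = -4/(25·π), b_5 = 0.
Then c_5 = (a_5 − i·b_5)/2 = -2/(25·π).

Final answer: -2/(25·π)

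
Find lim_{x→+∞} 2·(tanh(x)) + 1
Evaluate the dominant behaviour as x → +∞; each term tends to a finite value or vanishes.
Limit = 3.

Final answer: 3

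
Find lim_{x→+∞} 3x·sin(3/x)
As x → +∞: let u = 3/x → 0⁺; then 3·x·sin(3/x) = 3·3·sin(u)/u → 3·3·1 = 9.
Limit = 9.

Final answer: 9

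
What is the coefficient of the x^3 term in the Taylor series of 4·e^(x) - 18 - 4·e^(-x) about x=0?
Expand to order 3: 4·e^(x) - 18 - 4·e^(-x) = 4·x^3/3 + 8·x - 18 + O(x^4).
The coefficient of x^3 is 4/3.

Final answer: 4/3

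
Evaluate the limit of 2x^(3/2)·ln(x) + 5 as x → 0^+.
The product is a 0·∞ indeterminate form at x → 0⁺.
Rewrite the product as 2·ln(x) / x^(-3/2) and apply L'Hôpital, or use the standard hierarchy x^(-3/2) ≫ |ln x| as x → 0⁺.
The indeterminate product → 0, so the limit = 5.

Final answer: 5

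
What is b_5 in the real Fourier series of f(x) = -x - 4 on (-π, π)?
b_5 = (1/π) ∫_{-π}^{π} f(x)·sin(5x) dx.
Evaluate the integral (use parity and integration by parts as needed): b_5 = -2/5.

Final answer: -2/5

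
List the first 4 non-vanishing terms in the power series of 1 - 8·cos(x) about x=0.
x^6/90 - x^4/3 + 4·x^2 - 7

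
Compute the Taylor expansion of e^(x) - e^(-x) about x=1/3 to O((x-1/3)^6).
(-1 + e^(2/3))·e^(-1/3) + (1 + e^(2/3))·e^(-1/3)·(x - 1/3) + (-1 + e^(2/3))·e^(-1/3)·(x - 1/3)^2/2 + (1 + e^(2/3))·e^(-1/3)·(x - 1/3)^3/6 + (-1 + e^(2/3))·e^(-1/3)·(x - 1/3)^4/24 + (1 + e^(2/3))·e^(-1/3)·(x - 1/3)^5/120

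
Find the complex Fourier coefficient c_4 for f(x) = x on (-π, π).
Compute the real Fourier coefficients first: a_4 = 0, b_4 = -1/2.
Then c_4 = (a_4 − i·b_4)/2 = i/4.

Final answer: i/4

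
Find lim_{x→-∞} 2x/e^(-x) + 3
The quotient is an ∞/∞ indeterminate form as x → -∞.
Compare growth rates of the dominant terms (exponentials ≫ polynomials ≫ logarithms), or apply L'Hôpital's rule; the quotient → 0.
Adding the constant: 0 + 3 = 3. Limit = 3.

Final answer: 3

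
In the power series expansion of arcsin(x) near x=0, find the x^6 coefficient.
Expand to order 6: arcsin(x) = 3·x^5/40 + x^3/6 + x + O(x^7).
The coefficient of x^6 is 0.

Final answer: 0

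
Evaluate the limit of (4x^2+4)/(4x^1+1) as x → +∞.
This is an ∞/∞ indeterminate form as x → +∞.
Divide numerator and denominator by x^2 and let the lower-order terms vanish; the numerator's degree 2 exceeds the denominator's degree 1, so the quotient diverges.
Limit = ∞.

Final answer: ∞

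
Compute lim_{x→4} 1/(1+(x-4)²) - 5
Direct substitution at x = 4 gives -4.

Final answer: -4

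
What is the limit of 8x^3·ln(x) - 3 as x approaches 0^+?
The product is a 0·∞ indeterminate form at x → 0⁺.
Rewrite the product as 8·ln(x) / x^(-3) and apply L'Hôpital, or use the standard hierarchy x^(-3) ≫ |ln x| as x → 0⁺.
The indeterminate product → 0, so the limit = -3.

Final answer: -3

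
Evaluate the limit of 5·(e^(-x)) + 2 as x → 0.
Direct substitution at x = 0 gives 7.

Final answer: 7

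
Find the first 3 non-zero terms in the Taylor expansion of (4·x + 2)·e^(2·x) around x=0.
12·x^2 + 8·x + 2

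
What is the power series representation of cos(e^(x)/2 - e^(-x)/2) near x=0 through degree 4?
-x^4/8 - x^2/2 + 1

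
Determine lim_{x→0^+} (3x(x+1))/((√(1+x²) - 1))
Both numerator and denominator → 0 as x → 0^+; this is a 0/0 indeterminate form.
Expand each to leading order near x = 0: numerator ~ 3·x, denominator ~ x^2/2.
The limit of the ratio is ∞.

Final answer: ∞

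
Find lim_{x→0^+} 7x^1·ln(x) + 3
The product is a 0·∞ indeterminate form at x → 0⁺.
Rewrite the product as 7·ln(x) / x^(-1) and apply L'Hôpital, or use the standard hierarchy x^(-1) ≫ |ln x| as x → 0⁺.
The indeterminate product → 0, so the limit = 3.

Final answer: 3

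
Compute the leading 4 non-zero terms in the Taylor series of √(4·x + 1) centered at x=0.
4·x^3 - 2·x^2 + 2·x + 1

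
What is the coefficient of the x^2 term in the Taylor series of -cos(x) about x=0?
Expand to order 2: -cos(x) = x^2/2 - 1 + O(x^3).
The coefficient of x^2 is 1/2.

Final answer: 1/2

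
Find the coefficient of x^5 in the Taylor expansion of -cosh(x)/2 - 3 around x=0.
Expand to order 5: -cosh(x)/2 - 3 = -x^4/48 - x^2/4 - 7/2 + O(x^6).
The coefficient of x^5 is 0.

Final answer: 0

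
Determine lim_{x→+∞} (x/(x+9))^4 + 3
As x → +∞: x/(x+9) = 1/(1 + 9/x) → 1, and the 4th power of a limit-1 base also → 1; with the additive constant, 1 + 3 = 4.
Limit = 4.

Final answer: 4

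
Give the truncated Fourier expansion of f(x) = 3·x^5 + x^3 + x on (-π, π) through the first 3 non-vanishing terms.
(-118·π^2 + 6·π^4 + 710)·sin(x) + (-3·π^4 - 22 + 14·π^2)·sin(2·x) + (-34·π^2/9 + 86/27 + 2·π^4)·sin(3·x)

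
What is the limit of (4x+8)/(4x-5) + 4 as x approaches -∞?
Evaluate the dominant behaviour as x → -∞; each term tends to a finite value or vanishes.
Limit = 5.

Final answer: 5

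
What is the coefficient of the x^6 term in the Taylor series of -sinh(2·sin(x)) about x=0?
Expand to order 6: -sinh(2·sin(x)) = 23·x^5/60 - x^3 - 2·x + O(x^7).
The coefficient of x^6 is 0.

Final answer: 0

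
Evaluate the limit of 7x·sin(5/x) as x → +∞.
As x → +∞: let u = 5/x → 0⁺; then 7·x·sin(5/x) = 7·5·sin(u)/u → 7·5·1 = 35.
Limit = 35.

Final answer: 35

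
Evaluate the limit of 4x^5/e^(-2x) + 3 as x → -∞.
The quotient is an ∞/∞ indeterminate form as x → -∞.
Compare growth rates of the dominant terms (exponentials ≫ polynomials ≫ logarithms), or apply L'Hôpital's rule; the quotient → 0.
Adding the constant: 0 + 3 = 3. Limit = 3.

Final answer: 3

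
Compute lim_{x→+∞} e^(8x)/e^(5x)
This is an ∞/∞ indeterminate form as x → +∞.
Rewrite e^(8x)/e^(5x) = e^((8−5)x) = e^(3x); the exponent coefficient is 3 > 0 so e^(3x) → ∞.
Limit = ∞.

Final answer: ∞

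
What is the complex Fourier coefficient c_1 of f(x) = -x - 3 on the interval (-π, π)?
Compute the real Fourier coefficients first: a_1 = 0, b_1 = -2.
Then c_1 = (a_1 − i·b_1)/2 = i.

Final answer: i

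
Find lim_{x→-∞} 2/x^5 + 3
Evaluate the dominant behaviour as x → -∞; each term tends to a finite value or vanishes.
Limit = 3.

Final answer: 3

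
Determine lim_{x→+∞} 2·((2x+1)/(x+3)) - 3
Evaluate the dominant behaviour as x → +∞; each term tends to a finite value or vanishes.
Limit = 1.

Final answer: 1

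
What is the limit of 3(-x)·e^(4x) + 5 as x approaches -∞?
The product is a 0·∞ indeterminate form at x → -∞.
Rewrite the product as 3(-x) / e^(-4x) (an ∞/∞ form) and apply L'Hôpital, or use the standard hierarchy e^(4|x|) ≫ |(-x)| as x → -∞.
The indeterminate product → 0, so the limit = 5.

Final answer: 5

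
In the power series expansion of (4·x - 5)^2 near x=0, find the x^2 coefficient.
Expand to order 2: (4·x - 5)^2 = 16·x^2 - 40·x + 25 + O(x^3).
The coefficient of x^2 is 16.

Final answer: 16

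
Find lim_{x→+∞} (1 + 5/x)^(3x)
As x → +∞: write (1 + 5/x)^(3x) = ((1 + 5/x)^x)^3 → (e^5)^3 = e^15.
Limit = e^(15).

Final answer: e^(15)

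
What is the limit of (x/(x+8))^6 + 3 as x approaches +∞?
As x → +∞: x/(x+8) = 1/(1 + 8/x) → 1, and the 6th power of a limit-1 base also → 1; with the additive constant, 1 + 3 = 4.
Limit = 4.

Final answer: 4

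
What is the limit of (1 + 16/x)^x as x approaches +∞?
As x → +∞: this is the defining limit (1 + 16/x)^x → e^16.
Limit = e^(16).

Final answer: e^(16)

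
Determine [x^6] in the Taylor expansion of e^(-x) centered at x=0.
Expand to order 6: e^(-x) = x^6/720 - x^5/120 + x^4/24 - x^3/6 + x^2/2 - x + 1 + O(x^7).
The coefficient of x^6 is 1/720.

Final answer: 1/720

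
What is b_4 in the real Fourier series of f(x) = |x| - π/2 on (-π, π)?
b_4 = (1/π) ∫_{-π}^{π} f(x)·sin(4x) dx.
Evaluate the integral (use parity and integration by parts as needed): b_4 = 0.

Final answer: 0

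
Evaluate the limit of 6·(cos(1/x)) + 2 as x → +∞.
Evaluate the dominant behaviour as x → +∞; each term tends to a finite value or vanishes.
Limit = 8.

Final answer: 8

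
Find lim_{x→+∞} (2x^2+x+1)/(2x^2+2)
This is an ∞/∞ indeterminate form as x → +∞.
Divide numerator and denominator by x^2 and let the lower-order terms vanish; the leading terms give 2/2 = 1.
Limit = 1.

Final answer: 1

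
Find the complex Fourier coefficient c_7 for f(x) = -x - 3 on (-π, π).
Compute the real Fourier coefficients first: a_7 = 0, b_7 = -2/7.
Then c_7 = (a_7 − i·b_7)/2 = i/7.

Final answer: i/7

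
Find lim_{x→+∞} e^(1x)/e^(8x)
This is an ∞/∞ indeterminate form as x → +∞.
Rewrite e^(1x)/e^(8x) = e^((1−8)x) = e^(-7x); the exponent coefficient is -7 < 0 so e^(-7x) → 0.
Limit = 0.

Final answer: 0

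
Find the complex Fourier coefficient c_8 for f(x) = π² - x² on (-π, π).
Compute the real Fourier coefficients first: a_8 = -1/16, b_8 = 0.
Then c_8 = (a_8 − i·b_8)/2 = -1/32.

Final answer: -1/32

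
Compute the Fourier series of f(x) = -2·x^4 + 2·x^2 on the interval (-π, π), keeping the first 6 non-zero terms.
(-104 + 16·π^2)·cos(x) + (8 - 4·π^2)·cos(2·x) + (-56/27 + 16·π^2/9)·cos(3·x) + (7/8 - π^2)·cos(4·x) + (-296/625 + 16·π^2/25)·cos(5·x) - 2·π^4/5 + 2·π^2/3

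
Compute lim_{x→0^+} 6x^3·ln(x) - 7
The product is a 0·∞ indeterminate form at x → 0⁺.
Rewrite the product as 6·ln(x) / x^(-3) and apply L'Hôpital, or use the standard hierarchy x^(-3) ≫ |ln x| as x → 0⁺.
The indeterminate product → 0, so the limit = -7.

Final answer: -7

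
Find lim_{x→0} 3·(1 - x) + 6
Direct substitution at x = 0 gives 9.

Final answer: 9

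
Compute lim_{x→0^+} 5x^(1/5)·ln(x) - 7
The product is a 0·∞ indeterminate form at x → 0⁺.
Rewrite the product as 5·ln(x) / x^(-1/5) and apply L'Hôpital, or use the standard hierarchy x^(-1/5) ≫ |ln x| as x → 0⁺.
The indeterminate product → 0, so the limit = -7.

Final answer: -7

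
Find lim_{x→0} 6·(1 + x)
Direct substitution at x = 0 gives 6.

Final answer: 6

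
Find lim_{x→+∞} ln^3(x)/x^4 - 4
The quotient is an ∞/∞ indeterminate form as x → +∞.
The polynomial denominator x^4 dominates the logarithmic numerator (any positive power of x ≫ ln^3(x) as x → ∞), so the quotient → 0.
Adding the constant: 0 - 4 = -4. Limit = -4.

Final answer: -4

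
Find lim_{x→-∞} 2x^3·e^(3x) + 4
The product is a 0·∞ indeterminate form at x → -∞.
Rewrite the product as 2x^3 / e^(-3x) (an ∞/∞ form) and apply L'Hôpital, or use the standard hierarchy e^(3|x|) ≫ |x^3| as x → -∞.
The indeterminate product → 0, so the limit = 4.

Final answer: 4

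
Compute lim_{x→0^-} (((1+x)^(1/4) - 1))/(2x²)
Both numerator and denominator → 0 as x → 0^-; this is a 0/0 indeterminate form.
Expand each to leading order near x = 0: numerator ~ x/4, denominator ~ 2·x^2.
The limit of the ratio is -∞.

Final answer: -∞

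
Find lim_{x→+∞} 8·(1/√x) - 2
Evaluate the dominant behaviour as x → +∞; each term tends to a finite value or vanishes.
Limit = -2.

Final answer: -2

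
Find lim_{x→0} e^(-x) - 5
Direct substitution at x = 0 gives -4.

Final answer: -4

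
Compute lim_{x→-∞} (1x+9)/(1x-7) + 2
Evaluate the dominant behaviour as x → -∞; each term tends to a finite value or vanishes.
Limit = 3.

Final answer: 3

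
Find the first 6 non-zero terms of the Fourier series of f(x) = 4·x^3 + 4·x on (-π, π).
(-40 + 8·π^2)·sin(x) + (2 - 4·π^2)·sin(2·x) + (8/9 + 8·π^2/3)·sin(3·x) + (-2·π^2 - 5/4)·sin(4·x) + (152/125 + 8·π^2/5)·sin(5·x) + (-4·π^2/3 - 10/9)·sin(6·x)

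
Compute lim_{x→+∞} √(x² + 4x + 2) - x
This is an ∞ − ∞ indeterminate form.
Multiply and divide by the conjugate √(x²+4x + 2) + x; the x² terms cancel, leaving (4x + 2)/(√(x²+4x + 2)+x) → 4/2 = 2.
Limit = 2.

Final answer: 2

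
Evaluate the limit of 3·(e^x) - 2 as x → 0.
Direct substitution at x = 0 gives 1.

Final answer: 1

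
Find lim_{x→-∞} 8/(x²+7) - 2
Evaluate the dominant behaviour as x → -∞; each term tends to a finite value or vanishes.
Limit = -2.

Final answer: -2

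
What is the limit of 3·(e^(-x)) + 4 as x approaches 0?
Direct substitution at x = 0 gives 7.

Final answer: 7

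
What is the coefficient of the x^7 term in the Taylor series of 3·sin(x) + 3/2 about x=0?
Expand to order 7: 3·sin(x) + 3/2 = -x^7/1680 + x^5/40 - x^3/2 + 3·x + 3/2 + O(x^8).
The coefficient of x^7 is -1/1680.

Final answer: -1/1680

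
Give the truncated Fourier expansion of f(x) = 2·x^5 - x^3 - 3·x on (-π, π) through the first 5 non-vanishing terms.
(-82·π^2 + 4·π^4 + 486)·sin(x) + (-2·π^4 - 27/2 + 11·π^2)·sin(2·x) + (-98·π^2/27 + 34/81 + 4·π^4/3)·sin(3·x) + (-π^4 + 27/32 + 7·π^2/4)·sin(4·x) + (-26·π^2/25 - 594/625 + 4·π^4/5)·sin(5·x)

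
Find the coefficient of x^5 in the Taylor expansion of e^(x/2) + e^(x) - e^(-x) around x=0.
Expand to order 5: e^(x/2) + e^(x) - e^(-x) = 13·x^5/768 + x^4/384 + 17·x^3/48 + x^2/8 + 5·x/2 + 1 + O(x^6).
The coefficient of x^5 is 13/768.

Final answer: 13/768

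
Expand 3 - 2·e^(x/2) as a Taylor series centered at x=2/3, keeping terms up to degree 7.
-2·e^(1/3) + 3 - e^(1/3)·(x - 2/3) - e^(1/3)·(x - 2/3)^2/4 - e^(1/3)·(x - 2/3)^3/24 - e^(1/3)·(x - 2/3)^4/192 - e^(1/3)·(x - 2/3)^5/1920 - e^(1/3)·(x - 2/3)^6/23040 - e^(1/3)·(x - 2/3)^7/322560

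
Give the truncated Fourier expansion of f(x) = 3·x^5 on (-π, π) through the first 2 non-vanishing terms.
(-120·π^2 + 6·π^4 + 720)·sin(x) + (-3·π^4 - 45/2 + 15·π^2)·sin(2·x)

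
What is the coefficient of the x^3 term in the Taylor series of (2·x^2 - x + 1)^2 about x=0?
Expand to order 3: (2·x^2 - x + 1)^2 = -4·x^3 + 5·x^2 - 2·x + 1 + O(x^4).
The coefficient of x^3 is -4.

Final answer: -4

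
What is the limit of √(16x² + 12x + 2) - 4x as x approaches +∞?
As x → +∞: multiply by the conjugate to get (12x+2)/(√(16x²+12x+2)+4x); the denominator ~ 8x, so the limit is 12/8 = 3/2.
Limit = 3/2.

Final answer: 3/2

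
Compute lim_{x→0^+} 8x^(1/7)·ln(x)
This is a 0·∞ indeterminate form at x → 0⁺.
Rewrite the product as 8·ln(x) / x^(-1/7) and apply L'Hôpital, or use the standard hierarchy x^(-1/7) ≫ |ln x| as x → 0⁺.
The indeterminate product → 0, so the limit = 0.

Final answer: 0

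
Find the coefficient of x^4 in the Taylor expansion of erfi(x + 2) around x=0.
Expand to order 4: erfi(x + 2) = 22·x^4·e^(4)/(3·√(π)) + 6·x^3·e^(4)/√(π) + 4·x^2·e^(4)/√(π) + 2·x·e^(4)/√(π) + erfi(2) + O(x^5).
The coefficient of x^4 is 22·e^(4)/(3·√(π)).

Final answer: 22·e^(4)/(3·√(π))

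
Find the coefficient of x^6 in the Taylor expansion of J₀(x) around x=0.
Expand to order 6: J₀(x) = -x^6/2304 + x^4/64 - x^2/4 + 1 + O(x^7).
The coefficient of x^6 is -1/2304.

Final answer: -1/2304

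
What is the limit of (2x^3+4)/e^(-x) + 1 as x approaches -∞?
The quotient is an ∞/∞ indeterminate form as x → -∞.
Compare growth rates of the dominant terms (exponentials ≫ polynomials ≫ logarithms), or apply L'Hôpital's rule; the quotient → 0.
Adding the constant: 0 + 1 = 1. Limit = 1.

Final answer: 1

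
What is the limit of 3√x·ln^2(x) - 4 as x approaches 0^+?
The product is a 0·∞ indeterminate form at x → 0⁺.
Rewrite the product as 3·ln^2(x) / x^(-1/2) and apply L'Hôpital, or use the standard hierarchy x^(-1/2) ≫ |ln x|^2 as x → 0⁺.
The indeterminate product → 0, so the limit = -4.

Final answer: -4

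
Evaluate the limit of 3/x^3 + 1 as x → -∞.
Evaluate the dominant behaviour as x → -∞; each term tends to a finite value or vanishes.
Limit = 1.

Final answer: 1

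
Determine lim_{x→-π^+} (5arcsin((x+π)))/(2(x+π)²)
Both numerator and denominator → 0 as x → -π^+; this is a 0/0 indeterminate form.
Expand each to leading order near x = -π: numerator ~ 5·(x + π), denominator ~ 2·(x + π)^2.
The limit of the ratio is ∞.

Final answer: ∞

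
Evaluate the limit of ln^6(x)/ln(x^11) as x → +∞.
This is an ∞/∞ indeterminate form as x → +∞.
Write ln(x^11) = 11·ln(x), reducing the quotient to ln^5(x)/11 → ∞.
Limit = ∞.

Final answer: ∞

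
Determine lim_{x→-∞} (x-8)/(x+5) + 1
Evaluate the dominant behaviour as x → -∞; each term tends to a finite value or vanishes.
Limit = 2.

Final answer: 2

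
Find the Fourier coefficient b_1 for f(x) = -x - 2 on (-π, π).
b_1 = (1/π) ∫_{-π}^{π} f(x)·sin(1x) dx.
Evaluate the integral (use parity and integration by parts as needed): b_1 = -2.

Final answer: -2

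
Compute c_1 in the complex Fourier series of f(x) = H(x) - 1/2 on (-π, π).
Compute the real Fourier coefficients first: a_1 = 0, b_1 = 2/π.
Then c_1 = (a_1 − i·b_1)/2 = -i/π.

Final answer: -i/π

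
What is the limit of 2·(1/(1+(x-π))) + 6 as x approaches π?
Direct substitution at x = π gives 8.

Final answer: 8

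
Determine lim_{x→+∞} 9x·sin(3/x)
As x → +∞: let u = 3/x → 0⁺; then 9·x·sin(3/x) = 9·3·sin(u)/u → 9·3·1 = 27.
Limit = 27.

Final answer: 27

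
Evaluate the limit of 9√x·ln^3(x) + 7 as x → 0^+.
The product is a 0·∞ indeterminate form at x → 0⁺.
Rewrite the product as 9·ln^3(x) / x^(-1/2) and apply L'Hôpital, or use the standard hierarchy x^(-1/2) ≫ |ln x|^3 as x → 0⁺.
The indeterminate product → 0, so the limit = 7.

Final answer: 7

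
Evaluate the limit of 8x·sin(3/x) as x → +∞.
As x → +∞: let u = 3/x → 0⁺; then 8·x·sin(3/x) = 8·3·sin(u)/u → 8·3·1 = 24.
Limit = 24.

Final answer: 24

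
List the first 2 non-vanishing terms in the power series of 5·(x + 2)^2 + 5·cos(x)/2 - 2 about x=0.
20·x + 41/2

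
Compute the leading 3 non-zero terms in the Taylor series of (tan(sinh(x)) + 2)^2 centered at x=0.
x^2 + 4·x + 4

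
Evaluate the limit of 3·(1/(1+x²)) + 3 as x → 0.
Direct substitution at x = 0 gives 6.

Final answer: 6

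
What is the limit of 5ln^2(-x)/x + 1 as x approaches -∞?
The quotient is an ∞/∞ indeterminate form as x → -∞.
Compare growth rates of the dominant terms (exponentials ≫ polynomials ≫ logarithms), or apply L'Hôpital's rule; the quotient → 0.
Adding the constant: 0 + 1 = 1. Limit = 1.

Final answer: 1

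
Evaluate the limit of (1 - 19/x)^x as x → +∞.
As x → +∞: this is the defining limit (1 - 19/x)^x → e^(-19).
Limit = e^(-19).

Final answer: e^(-19)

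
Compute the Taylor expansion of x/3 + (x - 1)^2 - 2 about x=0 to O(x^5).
x^2 - 5·x/3 - 1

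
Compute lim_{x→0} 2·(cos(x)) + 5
Direct substitution at x = 0 gives 7.

Final answer: 7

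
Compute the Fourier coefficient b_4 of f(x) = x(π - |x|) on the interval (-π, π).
b_4 = (1/π) ∫_{-π}^{π} f(x)·sin(4x) dx.
Evaluate the integral (use parity and integration by parts as needed): b_4 = 0.

Final answer: 0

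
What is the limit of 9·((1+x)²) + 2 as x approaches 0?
Direct substitution at x = 0 gives 11.

Final answer: 11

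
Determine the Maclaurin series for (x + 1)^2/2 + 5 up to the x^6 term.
x^2/2 + x + 11/2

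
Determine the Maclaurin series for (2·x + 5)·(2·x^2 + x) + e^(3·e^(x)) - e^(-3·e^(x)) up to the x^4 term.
x^4·(7·e^(-3)/8 + 103·e^(3)/8) + x^3·(e^(-3)/2 + 4 + 19·e^(3)/2) + x^2·(-3·e^(-3) + 12 + 6·e^(3)) + x·(3·e^(-3) + 5 + 3·e^(3)) - e^(-3) + e^(3)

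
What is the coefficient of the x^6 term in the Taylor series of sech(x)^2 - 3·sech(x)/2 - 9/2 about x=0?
Expand to order 6: sech(x)^2 - 3·sech(x)/2 - 9/2 = -361·x^6/1440 + 17·x^4/48 - x^2/4 - 5 + O(x^7).
The coefficient of x^6 is -361/1440.

Final answer: -361/1440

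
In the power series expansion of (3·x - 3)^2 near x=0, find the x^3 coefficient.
Expand to order 3: (3·x - 3)^2 = 9·x^2 - 18·x + 9 + O(x^4).
The coefficient of x^3 is 0.

Final answer: 0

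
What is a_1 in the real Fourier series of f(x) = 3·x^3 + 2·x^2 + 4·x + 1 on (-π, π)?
a_1 = (1/π) ∫_{-π}^{π} f(x)·cos(1x) dx.
Evaluate the integral (use parity and integration by parts as needed): a_1 = -8.

Final answer: -8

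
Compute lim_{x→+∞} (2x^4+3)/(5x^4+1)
This is an ∞/∞ indeterminate form as x → +∞.
Divide numerator and denominator by x^4 and let the lower-order terms vanish; the leading terms give 2/5.
Limit = 2/5.

Final answer: 2/5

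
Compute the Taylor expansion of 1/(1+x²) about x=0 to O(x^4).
1 - x^2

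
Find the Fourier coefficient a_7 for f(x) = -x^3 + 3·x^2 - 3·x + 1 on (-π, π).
a_7 = (1/π) ∫_{-π}^{π} f(x)·cos(7x) dx.
Evaluate the integral (use parity and integration by parts as needed): a_7 = -12/49.

Final answer: -12/49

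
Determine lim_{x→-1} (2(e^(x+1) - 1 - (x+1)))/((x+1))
Both numerator and denominator → 0 as x → -1; this is a 0/0 indeterminate form.
Expand each to leading order near x = -1: numerator ~ (x + 1)^2, denominator ~ (x + 1).
The limit of the ratio is 0.

Final answer: 0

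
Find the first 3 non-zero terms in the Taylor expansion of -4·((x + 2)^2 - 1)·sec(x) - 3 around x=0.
-10·x^2 - 16·x - 15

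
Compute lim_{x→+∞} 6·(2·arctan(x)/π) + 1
Evaluate the dominant behaviour as x → +∞; each term tends to a finite value or vanishes.
Limit = 7.

Final answer: 7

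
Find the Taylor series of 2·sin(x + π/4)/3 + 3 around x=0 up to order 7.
-√(2)·x^7/15120 - √(2)·x^6/2160 + √(2)·x^5/360 + √(2)·x^4/72 - √(2)·x^3/18 - √(2)·x^2/6 + √(2)·x/3 + √(2)/3 + 3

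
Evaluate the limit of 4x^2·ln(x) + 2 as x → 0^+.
The product is a 0·∞ indeterminate form at x → 0⁺.
Rewrite the product as 4·ln(x) / x^(-2) and apply L'Hôpital, or use the standard hierarchy x^(-2) ≫ |ln x| as x → 0⁺.
The indeterminate product → 0, so the limit = 2.

Final answer: 2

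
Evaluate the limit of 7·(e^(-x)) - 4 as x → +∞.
Evaluate the dominant behaviour as x → +∞; each term tends to a finite value or vanishes.
Limit = -4.

Final answer: -4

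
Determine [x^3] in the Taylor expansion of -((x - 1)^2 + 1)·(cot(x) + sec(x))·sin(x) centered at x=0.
Expand to order 3: -((x - 1)^2 + 1)·(cot(x) + sec(x))·sin(x) = -8·x^3/3 + 2·x^2 - 2 + O(x^4).
The coefficient of x^3 is -8/3.

Final answer: -8/3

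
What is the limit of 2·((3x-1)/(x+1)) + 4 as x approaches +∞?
Evaluate the dominant behaviour as x → +∞; each term tends to a finite value or vanishes.
Limit = 10.

Final answer: 10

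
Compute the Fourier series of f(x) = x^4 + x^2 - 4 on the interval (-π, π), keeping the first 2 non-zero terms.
(44 - 8·π^2)·cos(x) - 4 + π^2/3 + π^4/5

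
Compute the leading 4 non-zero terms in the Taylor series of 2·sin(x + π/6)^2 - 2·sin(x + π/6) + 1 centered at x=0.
-3·x^4/8 - √(3)·x^3/2 + 3·x^2/2 + 1/2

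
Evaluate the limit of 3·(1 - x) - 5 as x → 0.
Direct substitution at x = 0 gives -2.

Final answer: -2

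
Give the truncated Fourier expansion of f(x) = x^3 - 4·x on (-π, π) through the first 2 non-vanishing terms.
(-20 + 2·π^2)·sin(x) + (11/2 - π^2)·sin(2·x)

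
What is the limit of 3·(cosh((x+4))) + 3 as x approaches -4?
Direct substitution at x = -4 gives 6.

Final answer: 6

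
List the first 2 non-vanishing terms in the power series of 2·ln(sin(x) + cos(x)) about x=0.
-2·x^2 + 2·x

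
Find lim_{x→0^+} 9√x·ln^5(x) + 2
The product is a 0·∞ indeterminate form at x → 0⁺.
Rewrite the product as 9·ln^5(x) / x^(-1/2) and apply L'Hôpital, or use the standard hierarchy x^(-1/2) ≫ |ln x|^5 as x → 0⁺.
The indeterminate product → 0, so the limit = 2.

Final answer: 2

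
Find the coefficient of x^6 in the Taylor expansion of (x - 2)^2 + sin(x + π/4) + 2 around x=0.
Expand to order 6: (x - 2)^2 + sin(x + π/4) + 2 = -√(2)·x^6/1440 + √(2)·x^5/240 + √(2)·x^4/48 - √(2)·x^3/12 + x^2·(1 - √(2)/4) + x·(-4 + √(2)/2) + √(2)/2 + 6 + O(x^7).
The coefficient of x^6 is -√(2)/1440.

Final answer: -√(2)/1440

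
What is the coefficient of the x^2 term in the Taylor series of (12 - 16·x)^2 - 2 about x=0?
Expand to order 2: (12 - 16·x)^2 - 2 = 256·x^2 - 384·x + 142 + O(x^3).
The coefficient of x^2 is 256.

Final answer: 256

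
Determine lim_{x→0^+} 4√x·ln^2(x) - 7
The product is a 0·∞ indeterminate form at x → 0⁺.
Rewrite the product as 4·ln^2(x) / x^(-1/2) and apply L'Hôpital, or use the standard hierarchy x^(-1/2) ≫ |ln x|^2 as x → 0⁺.
The indeterminate product → 0, so the limit = -7.

Final answer: -7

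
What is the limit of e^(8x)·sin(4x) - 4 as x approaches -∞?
Evaluate the dominant behaviour as x → -∞; each term tends to a finite value or vanishes.
Limit = -4.

Final answer: -4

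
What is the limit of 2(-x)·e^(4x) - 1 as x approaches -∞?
The product is a 0·∞ indeterminate form at x → -∞.
Rewrite the product as 2(-x) / e^(-4x) (an ∞/∞ form) and apply L'Hôpital, or use the standard hierarchy e^(4|x|) ≫ |(-x)| as x → -∞.
The indeterminate product → 0, so the limit = -1.

Final answer: -1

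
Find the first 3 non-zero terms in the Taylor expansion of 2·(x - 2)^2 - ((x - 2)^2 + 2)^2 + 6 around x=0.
-26·x^2 + 40·x - 22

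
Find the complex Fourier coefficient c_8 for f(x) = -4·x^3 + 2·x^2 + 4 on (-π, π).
Compute the real Fourier coefficients first: a_8 = 1/8, b_8 = -3/32 + π^2.
Then c_8 = (a_8 − i·b_8)/2 = 1/16 - i·π^2/2 + 3·i/64.

Final answer: 1/16 - i·π^2/2 + 3·i/64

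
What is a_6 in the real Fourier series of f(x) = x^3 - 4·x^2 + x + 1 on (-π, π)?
a_6 = (1/π) ∫_{-π}^{π} f(x)·cos(6x) dx.
Evaluate the integral (use parity and integration by parts as needed): a_6 = -4/9.

Final answer: -4/9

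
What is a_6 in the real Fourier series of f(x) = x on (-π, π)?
a_6 = (1/π) ∫_{-π}^{π} f(x)·cos(6x) dx.
Evaluate the integral (use parity and integration by parts as needed): a_6 = 0.

Final answer: 0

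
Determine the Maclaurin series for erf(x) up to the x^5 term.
x^5/(5·√(π)) - 2·x^3/(3·√(π)) + 2·x/√(π)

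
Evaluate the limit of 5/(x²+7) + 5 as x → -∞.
Evaluate the dominant behaviour as x → -∞; each term tends to a finite value or vanishes.
Limit = 5.

Final answer: 5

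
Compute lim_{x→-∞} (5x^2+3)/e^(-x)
This is an ∞/∞ indeterminate form as x → -∞.
Compare growth rates of the dominant terms (exponentials ≫ polynomials ≫ logarithms), or apply L'Hôpital's rule; the quotient → 0.
Limit = 0.

Final answer: 0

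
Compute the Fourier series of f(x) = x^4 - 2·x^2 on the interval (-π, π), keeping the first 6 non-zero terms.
(56 - 8·π^2)·cos(x) + (-5 + 2·π^2)·cos(2·x) + (40/27 - 8·π^2/9)·cos(3·x) + (-11/16 + π^2/2)·cos(4·x) + (248/625 - 8·π^2/25)·cos(5·x) - 2·π^2/3 + π^4/5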